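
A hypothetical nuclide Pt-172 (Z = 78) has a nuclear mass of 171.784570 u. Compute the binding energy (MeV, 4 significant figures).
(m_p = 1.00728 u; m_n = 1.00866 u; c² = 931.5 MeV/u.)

With 78 protons and 94 neutrons (A = 172):
Mass of separated nucleons = 78(1.00728) + 94(1.00866) = 78.56784 + 94.81404 = 173.38188 u
Mass defect Δm = 173.38188 − 171.784570 = 1.597310 u
E_B = 1.597310 × 931.5 = 1487.89 MeV

1488 MeV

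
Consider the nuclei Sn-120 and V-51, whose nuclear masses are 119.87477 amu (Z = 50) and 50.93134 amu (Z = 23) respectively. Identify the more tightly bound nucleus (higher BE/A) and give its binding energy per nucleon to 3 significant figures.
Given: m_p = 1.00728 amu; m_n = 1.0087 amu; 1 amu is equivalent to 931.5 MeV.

Sn-120: Σm = 50(1.00728) + 70(1.0087) = 120.97300 amu; Δm = 1.09823 amu; E_B = 1023.0 MeV; E_B/A = 8.525 MeV
V-51: Σm = 23(1.00728) + 28(1.0087) = 51.41104 amu; Δm = 0.47970 amu; E_B = 446.84 MeV; E_B/A = 8.762 MeV
V-51 has the higher binding energy per nucleon, so it is the more tightly bound nucleus.

V-51; 8.76 MeV/nucleon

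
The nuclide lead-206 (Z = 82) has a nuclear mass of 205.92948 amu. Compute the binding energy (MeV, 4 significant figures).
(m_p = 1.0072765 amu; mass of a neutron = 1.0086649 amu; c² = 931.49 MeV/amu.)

The nucleus contains 82 protons and 206 − 82 = 124 neutrons.
Total constituent mass: 82 × 1.0072765 + 124 × 1.0086649 = 207.6711206 amu
The mass defect is 207.6711206 − 205.92948 = 1.7416406 amu.
Converting to energy: 1.7416406 amu × 931.49 MeV/amu = 1622.32 MeV

1622 MeV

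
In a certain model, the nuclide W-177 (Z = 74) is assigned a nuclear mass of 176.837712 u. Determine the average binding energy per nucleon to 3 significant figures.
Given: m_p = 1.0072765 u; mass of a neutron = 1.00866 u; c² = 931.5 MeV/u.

With 74 protons and 103 neutrons (A = 177):
Σm = 74·m_p + 103·m_n = 74.5384610 + 103.89198 = 178.4304410 u
Mass defect Δm = 178.4304410 − 176.837712 = 1.5927290 u
E_B = 1.5927290 × 931.5 = 1483.63 MeV
Dividing by A = 177 gives 8.382 MeV per nucleon.

8.38 MeV/nucleon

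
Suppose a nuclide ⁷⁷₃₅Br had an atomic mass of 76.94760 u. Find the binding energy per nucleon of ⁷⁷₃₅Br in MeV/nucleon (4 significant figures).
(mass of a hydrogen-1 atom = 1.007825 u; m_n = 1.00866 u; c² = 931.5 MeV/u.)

8.347 MeV/nucleon

With 35 protons and 42 neutrons (A = 77):
Σm = 35·m(¹H) + 42·m_n = 35.273875 + 42.36372 = 77.637595 u
Δm = 77.637595 − 76.94760 = 0.689995 u
E_B = 0.689995 × 931.5 = 642.730 MeV
Per nucleon: 642.730 / 77 = 8.347 MeV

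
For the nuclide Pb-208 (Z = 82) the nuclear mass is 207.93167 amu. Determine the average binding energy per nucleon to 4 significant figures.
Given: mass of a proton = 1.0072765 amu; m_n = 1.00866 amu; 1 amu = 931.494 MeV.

7.865 MeV/nucleon

Z = 82, so N = A − Z = 208 − 82 = 126.
Total constituent mass: 82 × 1.0072765 + 126 × 1.00866 = 209.6878330 amu
The mass defect is 209.6878330 − 207.93167 = 1.7561630 amu.
Converting to energy: 1.7561630 amu × 931.494 MeV/amu = 1635.86 MeV
Dividing by A = 208 gives 7.865 MeV per nucleon.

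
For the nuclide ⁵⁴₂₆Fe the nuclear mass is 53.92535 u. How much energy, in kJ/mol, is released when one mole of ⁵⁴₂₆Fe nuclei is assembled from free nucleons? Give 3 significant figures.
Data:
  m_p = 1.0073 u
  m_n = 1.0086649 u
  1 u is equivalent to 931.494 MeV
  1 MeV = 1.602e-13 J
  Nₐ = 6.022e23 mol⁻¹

4.56e+10 kJ/mol

Z = 26, so N = A − Z = 54 − 26 = 28.
Σm = 26·m_p + 28·m_n = 26.1898 + 28.2426172 = 54.4324172 u
Δm = 54.4324172 − 53.92535 = 0.5070672 u
Converting to energy: 0.5070672 u × 931.494 MeV/u = 472.330 MeV
Per nucleus in joules: 472.330 MeV × 1.602e-13 J/MeV = 7.5667e-11 J
Per mole: 7.5667e-11 J × 6.022e23 mol⁻¹ = 4.5567e+13 J/mol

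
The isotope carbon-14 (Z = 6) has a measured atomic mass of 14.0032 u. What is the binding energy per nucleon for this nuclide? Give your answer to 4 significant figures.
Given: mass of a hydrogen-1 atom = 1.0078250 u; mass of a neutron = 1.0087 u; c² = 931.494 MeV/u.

With 6 protons and 8 neutrons (A = 14):
Σm = 6·m(¹H) + 8·m_n = 6.0469500 + 8.0696 = 14.1165500 u
The mass defect is 14.1165500 − 14.0032 = 0.1133500 u.
Binding energy = Δm·c² = 0.1133500 × 931.494 MeV/u = 105.585 MeV
BE/A = 105.585 MeV / 14 = 7.542 MeV/nucleon

7.542 MeV/nucleon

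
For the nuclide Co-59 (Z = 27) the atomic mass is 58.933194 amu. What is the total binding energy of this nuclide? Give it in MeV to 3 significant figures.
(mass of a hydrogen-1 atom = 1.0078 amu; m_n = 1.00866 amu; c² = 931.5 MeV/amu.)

Total constituent mass: 27 × 1.0078 + 32 × 1.00866 = 59.48772 amu
Δm = 59.48772 − 58.933194 = 0.554526 amu
E_B = 0.554526 × 931.5 = 516.541 MeV

517 MeV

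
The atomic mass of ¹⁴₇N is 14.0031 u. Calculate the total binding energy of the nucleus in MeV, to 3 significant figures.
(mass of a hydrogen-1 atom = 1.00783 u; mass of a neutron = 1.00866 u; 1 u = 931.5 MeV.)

105 MeV

Mass of separated nucleons = 7(1.00783) + 7(1.00866) = 7.05481 + 7.06062 = 14.11543 u
Δm = 14.11543 − 14.0031 = 0.11233 u
Converting to energy: 0.11233 u × 931.5 MeV/u = 104.635 MeV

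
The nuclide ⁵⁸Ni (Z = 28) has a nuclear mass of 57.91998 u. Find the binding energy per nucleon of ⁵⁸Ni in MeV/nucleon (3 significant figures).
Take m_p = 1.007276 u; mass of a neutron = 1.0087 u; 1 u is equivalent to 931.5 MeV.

8.75 MeV/nucleon

With 28 protons and 30 neutrons (A = 58):
Total constituent mass: 28 × 1.007276 + 30 × 1.0087 = 58.464728 u
Δm = 58.464728 − 57.91998 = 0.544748 u
Binding energy = Δm·c² = 0.544748 × 931.5 MeV/u = 507.433 MeV
BE/A = 507.433 MeV / 58 = 8.749 MeV/nucleon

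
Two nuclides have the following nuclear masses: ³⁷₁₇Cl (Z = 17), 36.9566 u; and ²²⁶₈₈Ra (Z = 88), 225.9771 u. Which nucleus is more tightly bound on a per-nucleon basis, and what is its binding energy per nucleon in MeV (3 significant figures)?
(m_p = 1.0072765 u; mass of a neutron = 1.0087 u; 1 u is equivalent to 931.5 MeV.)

³⁷₁₇Cl: Σm = 17(1.0072765) + 20(1.0087) = 37.2977005 u; Δm = 0.3411005 u; E_B = 317.735 MeV; E_B/A = 8.587 MeV
²²⁶₈₈Ra: Σm = 88(1.0072765) + 138(1.0087) = 227.8409320 u; Δm = 1.8638320 u; E_B = 1736.2 MeV; E_B/A = 7.682 MeV
³⁷₁₇Cl has the higher binding energy per nucleon, so it is the more tightly bound nucleus.

³⁷₁₇Cl; 8.59 MeV/nucleon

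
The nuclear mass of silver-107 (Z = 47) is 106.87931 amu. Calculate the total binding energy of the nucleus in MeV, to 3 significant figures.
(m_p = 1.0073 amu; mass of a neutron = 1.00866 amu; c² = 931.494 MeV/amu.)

916 MeV

The nucleus contains 47 protons and 107 − 47 = 60 neutrons.
Σm = 47·m_p + 60·m_n = 47.3431 + 60.51960 = 107.86270 amu
The mass defect is 107.86270 − 106.87931 = 0.98339 amu.
Converting to energy: 0.98339 amu × 931.494 MeV/amu = 916.022 MeV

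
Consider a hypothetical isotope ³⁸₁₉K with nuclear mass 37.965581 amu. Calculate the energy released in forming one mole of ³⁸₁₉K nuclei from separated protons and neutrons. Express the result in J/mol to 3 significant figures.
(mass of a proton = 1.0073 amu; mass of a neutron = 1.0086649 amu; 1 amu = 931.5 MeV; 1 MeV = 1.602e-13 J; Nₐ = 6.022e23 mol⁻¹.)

3.04e+13 J/mol

With 19 protons and 19 neutrons (A = 38):
Σm = 19·m_p + 19·m_n = 19.1387 + 19.1646331 = 38.3033331 amu
Mass defect Δm = 38.3033331 − 37.965581 = 0.3377521 amu
E_B = 0.3377521 × 931.5 = 314.616 MeV
Per nucleus in joules: 314.616 MeV × 1.602e-13 J/MeV = 5.0401e-11 J
Per mole: 5.0401e-11 J × 6.022e23 mol⁻¹ = 3.0351e+13 J/mol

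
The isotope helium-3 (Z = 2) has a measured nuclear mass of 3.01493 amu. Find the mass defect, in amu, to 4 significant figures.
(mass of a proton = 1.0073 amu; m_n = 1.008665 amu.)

Z = 2, so N = A − Z = 3 − 2 = 1.
Mass of separated nucleons = 2(1.0073) + 1(1.008665) = 2.0146 + 1.008665 = 3.023265 amu
Δm = 3.023265 − 3.01493 = 0.008335 amu

0.008335 amu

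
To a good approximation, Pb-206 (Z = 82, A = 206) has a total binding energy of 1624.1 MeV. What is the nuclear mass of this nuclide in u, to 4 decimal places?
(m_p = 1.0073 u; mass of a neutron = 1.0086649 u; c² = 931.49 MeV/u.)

205.9295 u

Mass defect = 1624.1 MeV / (931.49 MeV/u) = 1.743551 u
Constituent mass = 82(1.0073) + 124(1.0086649) = 207.6730476 u
Nuclear mass = 207.6730476 − 1.743551 = 205.9294966 u ≈ 205.9295 u (to 4 decimal places)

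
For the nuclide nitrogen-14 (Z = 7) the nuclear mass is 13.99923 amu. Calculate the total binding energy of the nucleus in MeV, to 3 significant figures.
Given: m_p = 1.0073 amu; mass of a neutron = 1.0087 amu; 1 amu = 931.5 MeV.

105 MeV

With 7 protons and 7 neutrons (A = 14):
Mass of separated nucleons = 7(1.0073) + 7(1.0087) = 7.0511 + 7.0609 = 14.1120 amu
Mass defect Δm = 14.1120 − 13.99923 = 0.11277 amu
E_B = 0.11277 × 931.5 = 105.045 MeV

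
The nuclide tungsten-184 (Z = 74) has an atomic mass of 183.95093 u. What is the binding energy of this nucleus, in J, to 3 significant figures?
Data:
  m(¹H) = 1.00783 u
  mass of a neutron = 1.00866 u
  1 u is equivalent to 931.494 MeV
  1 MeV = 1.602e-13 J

2.36e-10 J

With 74 protons and 110 neutrons (A = 184):
Σm = 74·m(¹H) + 110·m_n = 74.57942 + 110.95260 = 185.53202 u
The mass defect is 185.53202 − 183.95093 = 1.58109 u.
E_B = 1.58109 × 931.494 = 1472.78 MeV
In joules: 1472.78 MeV × 1.602e-13 J/MeV = 2.3594e-10 J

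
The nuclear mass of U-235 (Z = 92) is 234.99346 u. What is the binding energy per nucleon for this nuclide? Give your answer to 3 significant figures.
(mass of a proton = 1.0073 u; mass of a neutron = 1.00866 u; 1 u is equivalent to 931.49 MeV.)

7.60 MeV/nucleon

With 92 protons and 143 neutrons (A = 235):
Mass of separated nucleons = 92(1.0073) + 143(1.00866) = 92.6716 + 144.23838 = 236.90998 u
The mass defect is 236.90998 − 234.99346 = 1.91652 u.
E_B = 1.91652 × 931.49 = 1785.22 MeV
Dividing by A = 235 gives 7.597 MeV per nucleon.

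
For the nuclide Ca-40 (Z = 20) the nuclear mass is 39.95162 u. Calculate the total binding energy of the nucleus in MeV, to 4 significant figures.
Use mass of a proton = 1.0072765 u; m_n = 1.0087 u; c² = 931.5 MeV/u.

With 20 protons and 20 neutrons (A = 40):
Mass of separated nucleons = 20(1.0072765) + 20(1.0087) = 20.1455300 + 20.1740 = 40.3195300 u
Mass defect Δm = 40.3195300 − 39.95162 = 0.3679100 u
E_B = 0.3679100 × 931.5 = 342.708 MeV

342.7 MeV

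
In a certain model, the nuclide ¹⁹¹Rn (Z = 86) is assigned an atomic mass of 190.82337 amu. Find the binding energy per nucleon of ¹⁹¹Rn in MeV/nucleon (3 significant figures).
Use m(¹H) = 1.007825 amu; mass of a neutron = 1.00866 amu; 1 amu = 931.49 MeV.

8.58 MeV/nucleon

Z = 86, so N = A − Z = 191 − 86 = 105.
Mass of separated nucleons = 86(1.007825) + 105(1.00866) = 86.672950 + 105.90930 = 192.582250 amu
Mass defect Δm = 192.582250 − 190.82337 = 1.758880 amu
Converting to energy: 1.758880 amu × 931.49 MeV/amu = 1638.38 MeV
Dividing by A = 191 gives 8.578 MeV per nucleon.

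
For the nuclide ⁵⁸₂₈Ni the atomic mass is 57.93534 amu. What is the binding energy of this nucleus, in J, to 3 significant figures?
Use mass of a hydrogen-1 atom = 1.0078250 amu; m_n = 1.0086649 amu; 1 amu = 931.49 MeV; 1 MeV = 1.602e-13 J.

The nucleus contains 28 protons and 58 − 28 = 30 neutrons.
Mass of separated nucleons = 28(1.0078250) + 30(1.0086649) = 28.2191000 + 30.2599470 = 58.4790470 amu
Mass defect Δm = 58.4790470 − 57.93534 = 0.5437070 amu
Binding energy = Δm·c² = 0.5437070 × 931.49 MeV/amu = 506.458 MeV
In joules: 506.458 MeV × 1.602e-13 J/MeV = 8.1135e-11 J

8.11e-11 J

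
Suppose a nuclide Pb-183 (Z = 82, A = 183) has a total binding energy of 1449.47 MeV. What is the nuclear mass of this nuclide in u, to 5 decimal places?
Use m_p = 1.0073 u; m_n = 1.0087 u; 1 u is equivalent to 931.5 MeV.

182.92124 u

Mass defect = 1449.47 MeV / (931.5 MeV/u) = 1.5560601 u
Constituent mass = 82(1.0073) + 101(1.0087) = 184.4773 u
Nuclear mass = 184.4773 − 1.5560601 = 182.9212399 u ≈ 182.92124 u (to 5 decimal places)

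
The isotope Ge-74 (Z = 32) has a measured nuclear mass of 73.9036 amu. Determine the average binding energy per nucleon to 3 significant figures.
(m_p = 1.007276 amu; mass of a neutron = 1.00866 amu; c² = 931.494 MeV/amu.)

8.72 MeV/nucleon

With 32 protons and 42 neutrons (A = 74):
Mass of separated nucleons = 32(1.007276) + 42(1.00866) = 32.232832 + 42.36372 = 74.596552 amu
Mass defect Δm = 74.596552 − 73.9036 = 0.692952 amu
E_B = 0.692952 × 931.494 = 645.481 MeV
Dividing by A = 74 gives 8.723 MeV per nucleon.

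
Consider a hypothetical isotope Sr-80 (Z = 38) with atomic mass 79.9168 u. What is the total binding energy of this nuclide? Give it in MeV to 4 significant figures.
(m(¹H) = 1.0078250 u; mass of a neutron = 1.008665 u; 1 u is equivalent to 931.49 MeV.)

693.5 MeV

With 38 protons and 42 neutrons (A = 80):
Σm = 38·m(¹H) + 42·m_n = 38.2973500 + 42.363930 = 80.6612800 u
Mass defect Δm = 80.6612800 − 79.9168 = 0.7444800 u
E_B = 0.7444800 × 931.49 = 693.476 MeV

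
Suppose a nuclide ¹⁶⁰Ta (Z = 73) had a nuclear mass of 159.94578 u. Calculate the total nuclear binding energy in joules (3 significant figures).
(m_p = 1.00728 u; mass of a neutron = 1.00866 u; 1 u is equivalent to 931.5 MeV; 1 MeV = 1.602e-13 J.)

The nucleus contains 73 protons and 160 − 73 = 87 neutrons.
Σm = 73·m_p + 87·m_n = 73.53144 + 87.75342 = 161.28486 u
Mass defect Δm = 161.28486 − 159.94578 = 1.33908 u
E_B = 1.33908 × 931.5 = 1247.35 MeV
In joules: 1247.35 MeV × 1.602e-13 J/MeV = 1.9983e-10 J

2.00e-10 J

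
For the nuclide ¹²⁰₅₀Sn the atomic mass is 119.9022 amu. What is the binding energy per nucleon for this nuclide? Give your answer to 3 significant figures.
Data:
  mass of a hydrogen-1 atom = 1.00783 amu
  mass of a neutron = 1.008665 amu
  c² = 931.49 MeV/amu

8.51 MeV/nucleon

The nucleus contains 50 protons and 120 − 50 = 70 neutrons.
Mass of separated nucleons = 50(1.00783) + 70(1.008665) = 50.39150 + 70.606550 = 120.998050 amu
Mass defect Δm = 120.998050 − 119.9022 = 1.095850 amu
Converting to energy: 1.095850 amu × 931.49 MeV/amu = 1020.77 MeV
Per nucleon: 1020.77 / 120 = 8.506 MeV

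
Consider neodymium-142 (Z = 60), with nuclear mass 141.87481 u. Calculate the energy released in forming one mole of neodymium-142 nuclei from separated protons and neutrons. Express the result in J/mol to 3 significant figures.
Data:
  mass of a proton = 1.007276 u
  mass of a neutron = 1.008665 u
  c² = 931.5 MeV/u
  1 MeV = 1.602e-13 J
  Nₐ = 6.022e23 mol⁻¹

Total constituent mass: 60 × 1.007276 + 82 × 1.008665 = 143.147090 u
The mass defect is 143.147090 − 141.87481 = 1.272280 u.
E_B = 1.272280 × 931.5 = 1185.13 MeV
Per nucleus in joules: 1185.13 MeV × 1.602e-13 J/MeV = 1.8986e-10 J
Per mole: 1.8986e-10 J × 6.022e23 mol⁻¹ = 1.1433e+14 J/mol

1.14e+14 J/mol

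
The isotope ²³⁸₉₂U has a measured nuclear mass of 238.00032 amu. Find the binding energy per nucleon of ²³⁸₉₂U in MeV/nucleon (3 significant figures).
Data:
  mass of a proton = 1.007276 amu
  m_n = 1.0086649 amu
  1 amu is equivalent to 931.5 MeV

7.57 MeV/nucleon

With 92 protons and 146 neutrons (A = 238):
Total constituent mass: 92 × 1.007276 + 146 × 1.0086649 = 239.9344674 amu
The mass defect is 239.9344674 − 238.00032 = 1.9341474 amu.
E_B = 1.9341474 × 931.5 = 1801.66 MeV
Per nucleon: 1801.66 / 238 = 7.570 MeV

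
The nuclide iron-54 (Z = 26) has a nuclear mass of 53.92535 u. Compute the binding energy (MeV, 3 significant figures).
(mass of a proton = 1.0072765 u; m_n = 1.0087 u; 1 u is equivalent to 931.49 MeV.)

Σm = 26·m_p + 28·m_n = 26.1891890 + 28.2436 = 54.4327890 u
The mass defect is 54.4327890 − 53.92535 = 0.5074390 u.
E_B = 0.5074390 × 931.49 = 472.674 MeV

473 MeV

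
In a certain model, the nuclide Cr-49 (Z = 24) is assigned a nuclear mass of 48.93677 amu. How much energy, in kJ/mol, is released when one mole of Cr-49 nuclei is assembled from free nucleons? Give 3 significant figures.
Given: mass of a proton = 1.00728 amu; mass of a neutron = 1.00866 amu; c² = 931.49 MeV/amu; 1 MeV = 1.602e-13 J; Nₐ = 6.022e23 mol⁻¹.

Σm = 24·m_p + 25·m_n = 24.17472 + 25.21650 = 49.39122 amu
Δm = 49.39122 − 48.93677 = 0.45445 amu
Converting to energy: 0.45445 amu × 931.49 MeV/amu = 423.316 MeV
Per nucleus in joules: 423.316 MeV × 1.602e-13 J/MeV = 6.7815e-11 J
Per mole: 6.7815e-11 J × 6.022e23 mol⁻¹ = 4.0838e+13 J/mol

4.08e+10 kJ/mol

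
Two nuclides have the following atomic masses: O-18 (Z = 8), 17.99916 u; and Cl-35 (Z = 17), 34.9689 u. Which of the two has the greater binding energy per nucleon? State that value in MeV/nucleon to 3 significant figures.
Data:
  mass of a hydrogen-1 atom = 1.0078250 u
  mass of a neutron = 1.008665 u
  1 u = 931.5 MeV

Cl-35; 8.52 MeV/nucleon

O-18: Σm = 8(1.0078250) + 10(1.008665) = 18.1492500 u; Δm = 0.1500900 u; E_B = 139.81 MeV; E_B/A = 7.767 MeV
Cl-35: Σm = 17(1.0078250) + 18(1.008665) = 35.2889950 u; Δm = 0.3200950 u; E_B = 298.17 MeV; E_B/A = 8.519 MeV
Cl-35 has the higher binding energy per nucleon, so it is the more tightly bound nucleus.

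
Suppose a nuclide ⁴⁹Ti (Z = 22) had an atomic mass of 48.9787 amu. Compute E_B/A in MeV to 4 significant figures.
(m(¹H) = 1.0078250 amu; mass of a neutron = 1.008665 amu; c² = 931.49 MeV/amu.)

8.125 MeV/nucleon

Z = 22, so N = A − Z = 49 − 22 = 27.
Mass of separated nucleons = 22(1.0078250) + 27(1.008665) = 22.1721500 + 27.233955 = 49.4061050 amu
The mass defect is 49.4061050 − 48.9787 = 0.4274050 amu.
Converting to energy: 0.4274050 amu × 931.49 MeV/amu = 398.123 MeV
Per nucleon: 398.123 / 49 = 8.125 MeV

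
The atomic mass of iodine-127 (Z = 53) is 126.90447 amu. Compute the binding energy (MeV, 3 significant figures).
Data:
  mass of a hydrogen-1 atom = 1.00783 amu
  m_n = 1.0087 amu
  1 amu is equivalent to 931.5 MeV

1080 MeV

With 53 protons and 74 neutrons (A = 127):
Σm = 53·m(¹H) + 74·m_n = 53.41499 + 74.6438 = 128.05879 amu
Mass defect Δm = 128.05879 − 126.90447 = 1.15432 amu
Binding energy = Δm·c² = 1.15432 × 931.5 MeV/amu = 1075.25 MeV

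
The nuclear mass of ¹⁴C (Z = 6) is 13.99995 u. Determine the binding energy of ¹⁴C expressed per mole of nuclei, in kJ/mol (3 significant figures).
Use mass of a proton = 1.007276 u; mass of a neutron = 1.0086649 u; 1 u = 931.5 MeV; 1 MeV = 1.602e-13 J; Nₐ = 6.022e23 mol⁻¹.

1.02e+10 kJ/mol

With 6 protons and 8 neutrons (A = 14):
Mass of separated nucleons = 6(1.007276) + 8(1.0086649) = 6.043656 + 8.0693192 = 14.1129752 u
The mass defect is 14.1129752 − 13.99995 = 0.1130252 u.
Binding energy = Δm·c² = 0.1130252 × 931.5 MeV/u = 105.283 MeV
Per nucleus in joules: 105.283 MeV × 1.602e-13 J/MeV = 1.6866e-11 J
Per mole: 1.6866e-11 J × 6.022e23 mol⁻¹ = 1.0157e+13 J/mol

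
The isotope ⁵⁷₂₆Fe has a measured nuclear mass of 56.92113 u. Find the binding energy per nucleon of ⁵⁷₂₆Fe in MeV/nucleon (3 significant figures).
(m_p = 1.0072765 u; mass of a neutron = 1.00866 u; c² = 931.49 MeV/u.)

8.77 MeV/nucleon

With 26 protons and 31 neutrons (A = 57):
Total constituent mass: 26 × 1.0072765 + 31 × 1.00866 = 57.4576490 u
Δm = 57.4576490 − 56.92113 = 0.5365190 u
Binding energy = Δm·c² = 0.5365190 × 931.49 MeV/u = 499.762 MeV
BE/A = 499.762 MeV / 57 = 8.768 MeV/nucleon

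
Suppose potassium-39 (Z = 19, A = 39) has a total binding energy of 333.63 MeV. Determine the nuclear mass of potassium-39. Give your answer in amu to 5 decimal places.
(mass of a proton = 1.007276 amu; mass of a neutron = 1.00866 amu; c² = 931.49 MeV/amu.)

38.95328 amu

Mass defect = 333.63 MeV / (931.49 MeV/amu) = 0.3581681 amu
Constituent mass = 19(1.007276) + 20(1.00866) = 39.311444 amu
Nuclear mass = 39.311444 − 0.3581681 = 38.9532759 amu ≈ 38.95328 amu (to 5 decimal places)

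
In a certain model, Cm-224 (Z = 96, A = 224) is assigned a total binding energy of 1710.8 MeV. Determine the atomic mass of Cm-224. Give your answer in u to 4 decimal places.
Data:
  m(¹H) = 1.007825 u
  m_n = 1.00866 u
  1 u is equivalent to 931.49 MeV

224.0231 u

Mass defect = 1710.8 MeV / (931.49 MeV/u) = 1.836627 u
Constituent mass = 96(1.007825) + 128(1.00866) = 225.859680 u
Atomic mass = 225.859680 − 1.836627 = 224.023053 u ≈ 224.0231 u (to 4 decimal places)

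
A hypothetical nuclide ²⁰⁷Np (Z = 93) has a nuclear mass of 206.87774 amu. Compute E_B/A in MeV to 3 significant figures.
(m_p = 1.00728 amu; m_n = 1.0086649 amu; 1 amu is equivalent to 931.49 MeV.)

8.04 MeV/nucleon

Total constituent mass: 93 × 1.00728 + 114 × 1.0086649 = 208.6648386 amu
Δm = 208.6648386 − 206.87774 = 1.7870986 amu
Converting to energy: 1.7870986 amu × 931.49 MeV/amu = 1664.66 MeV
Dividing by A = 207 gives 8.042 MeV per nucleon.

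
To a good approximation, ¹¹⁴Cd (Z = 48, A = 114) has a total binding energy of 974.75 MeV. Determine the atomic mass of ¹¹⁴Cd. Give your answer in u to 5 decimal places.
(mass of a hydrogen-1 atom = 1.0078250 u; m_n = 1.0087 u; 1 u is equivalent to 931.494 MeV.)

113.90336 u

Mass defect = 974.75 MeV / (931.494 MeV/u) = 1.0464372 u
Constituent mass = 48(1.0078250) + 66(1.0087) = 114.9498000 u
Atomic mass = 114.9498000 − 1.0464372 = 113.9033628 u ≈ 113.90336 u (to 5 decimal places)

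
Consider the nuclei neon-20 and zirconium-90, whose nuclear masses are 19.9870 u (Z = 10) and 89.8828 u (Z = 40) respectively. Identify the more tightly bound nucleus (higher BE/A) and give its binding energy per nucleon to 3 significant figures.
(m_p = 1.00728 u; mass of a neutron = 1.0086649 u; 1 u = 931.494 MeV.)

zirconium-90; 8.71 MeV/nucleon

neon-20: Σm = 10(1.00728) + 10(1.0086649) = 20.1594490 u; Δm = 0.1724490 u; E_B = 160.64 MeV; E_B/A = 8.032 MeV
zirconium-90: Σm = 40(1.00728) + 50(1.0086649) = 90.7244450 u; Δm = 0.8416450 u; E_B = 783.99 MeV; E_B/A = 8.711 MeV
zirconium-90 has the higher binding energy per nucleon, so it is the more tightly bound nucleus.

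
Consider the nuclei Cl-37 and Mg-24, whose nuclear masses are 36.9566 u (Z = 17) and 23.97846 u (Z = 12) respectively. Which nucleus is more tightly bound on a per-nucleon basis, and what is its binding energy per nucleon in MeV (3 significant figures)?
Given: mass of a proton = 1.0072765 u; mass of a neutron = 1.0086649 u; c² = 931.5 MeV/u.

Cl-37; 8.57 MeV/nucleon

Cl-37: Σm = 17(1.0072765) + 20(1.0086649) = 37.2969985 u; Δm = 0.3403985 u; E_B = 317.08 MeV; E_B/A = 8.570 MeV
Mg-24: Σm = 12(1.0072765) + 12(1.0086649) = 24.1912968 u; Δm = 0.2128368 u; E_B = 198.26 MeV; E_B/A = 8.261 MeV
Cl-37 has the higher binding energy per nucleon, so it is the more tightly bound nucleus.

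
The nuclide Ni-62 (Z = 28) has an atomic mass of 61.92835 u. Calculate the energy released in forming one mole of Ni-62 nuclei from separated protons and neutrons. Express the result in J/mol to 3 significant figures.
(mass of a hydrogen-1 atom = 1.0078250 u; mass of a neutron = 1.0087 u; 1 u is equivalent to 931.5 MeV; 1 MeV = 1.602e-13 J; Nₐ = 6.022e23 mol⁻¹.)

5.27e+13 J/mol

With 28 protons and 34 neutrons (A = 62):
Σm = 28·m(¹H) + 34·m_n = 28.2191000 + 34.2958 = 62.5149000 u
Δm = 62.5149000 − 61.92835 = 0.5865500 u
E_B = 0.5865500 × 931.5 = 546.371 MeV
Per nucleus in joules: 546.371 MeV × 1.602e-13 J/MeV = 8.7529e-11 J
Per mole: 8.7529e-11 J × 6.022e23 mol⁻¹ = 5.2710e+13 J/mol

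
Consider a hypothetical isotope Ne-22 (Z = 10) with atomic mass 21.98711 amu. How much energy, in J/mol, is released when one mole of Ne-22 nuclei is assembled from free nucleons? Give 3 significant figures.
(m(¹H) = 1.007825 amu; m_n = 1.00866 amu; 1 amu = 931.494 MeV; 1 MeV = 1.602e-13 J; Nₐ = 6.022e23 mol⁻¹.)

1.75e+13 J/mol

The nucleus contains 10 protons and 22 − 10 = 12 neutrons.
Total constituent mass: 10 × 1.007825 + 12 × 1.00866 = 22.182170 amu
The mass defect is 22.182170 − 21.98711 = 0.195060 amu.
Converting to energy: 0.195060 amu × 931.494 MeV/amu = 181.697 MeV
Per nucleus in joules: 181.697 MeV × 1.602e-13 J/MeV = 2.9108e-11 J
Per mole: 2.9108e-11 J × 6.022e23 mol⁻¹ = 1.7529e+13 J/mol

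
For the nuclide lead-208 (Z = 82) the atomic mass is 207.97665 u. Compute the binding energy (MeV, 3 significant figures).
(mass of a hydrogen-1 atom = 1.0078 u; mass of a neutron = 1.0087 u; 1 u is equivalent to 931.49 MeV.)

With 82 protons and 126 neutrons (A = 208):
Total constituent mass: 82 × 1.0078 + 126 × 1.0087 = 209.7358 u
Δm = 209.7358 − 207.97665 = 1.75915 u
E_B = 1.75915 × 931.49 = 1638.63 MeV

1640 MeV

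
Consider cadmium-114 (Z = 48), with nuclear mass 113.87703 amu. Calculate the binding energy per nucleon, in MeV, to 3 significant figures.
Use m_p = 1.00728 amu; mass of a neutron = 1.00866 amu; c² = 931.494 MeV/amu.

With 48 protons and 66 neutrons (A = 114):
Σm = 48·m_p + 66·m_n = 48.34944 + 66.57156 = 114.92100 amu
Δm = 114.92100 − 113.87703 = 1.04397 amu
Binding energy = Δm·c² = 1.04397 × 931.494 MeV/amu = 972.452 MeV
BE/A = 972.452 MeV / 114 = 8.530 MeV/nucleon

8.53 MeV/nucleon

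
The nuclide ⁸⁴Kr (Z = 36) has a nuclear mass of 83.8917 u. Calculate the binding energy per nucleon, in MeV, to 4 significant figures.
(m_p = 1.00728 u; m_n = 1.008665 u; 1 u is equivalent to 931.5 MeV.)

Z = 36, so N = A − Z = 84 − 36 = 48.
Total constituent mass: 36 × 1.00728 + 48 × 1.008665 = 84.678000 u
The mass defect is 84.678000 − 83.8917 = 0.786300 u.
Converting to energy: 0.786300 u × 931.5 MeV/u = 732.438 MeV
Dividing by A = 84 gives 8.720 MeV per nucleon.

8.720 MeV/nucleon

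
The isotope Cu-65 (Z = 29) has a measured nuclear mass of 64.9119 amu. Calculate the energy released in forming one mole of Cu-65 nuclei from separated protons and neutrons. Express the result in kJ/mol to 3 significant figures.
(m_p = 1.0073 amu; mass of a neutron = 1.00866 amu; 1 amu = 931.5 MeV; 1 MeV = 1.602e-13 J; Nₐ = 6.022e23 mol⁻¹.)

With 29 protons and 36 neutrons (A = 65):
Mass of separated nucleons = 29(1.0073) + 36(1.00866) = 29.2117 + 36.31176 = 65.52346 amu
Δm = 65.52346 − 64.9119 = 0.61156 amu
Converting to energy: 0.61156 amu × 931.5 MeV/amu = 569.668 MeV
Per nucleus in joules: 569.668 MeV × 1.602e-13 J/MeV = 9.1261e-11 J
Per mole: 9.1261e-11 J × 6.022e23 mol⁻¹ = 5.4957e+13 J/mol

5.50e+10 kJ/mol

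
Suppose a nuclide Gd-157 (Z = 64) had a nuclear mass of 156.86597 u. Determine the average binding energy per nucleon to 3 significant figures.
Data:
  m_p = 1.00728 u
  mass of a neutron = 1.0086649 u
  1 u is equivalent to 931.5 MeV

8.34 MeV/nucleon

The nucleus contains 64 protons and 157 − 64 = 93 neutrons.
Total constituent mass: 64 × 1.00728 + 93 × 1.0086649 = 158.2717557 u
The mass defect is 158.2717557 − 156.86597 = 1.4057857 u.
Converting to energy: 1.4057857 u × 931.5 MeV/u = 1309.49 MeV
Dividing by A = 157 gives 8.341 MeV per nucleon.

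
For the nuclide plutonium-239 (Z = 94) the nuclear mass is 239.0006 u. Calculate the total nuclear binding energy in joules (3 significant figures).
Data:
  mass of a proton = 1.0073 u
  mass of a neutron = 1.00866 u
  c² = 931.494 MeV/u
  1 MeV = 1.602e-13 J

2.90e-10 J

Z = 94, so N = A − Z = 239 − 94 = 145.
Total constituent mass: 94 × 1.0073 + 145 × 1.00866 = 240.94190 u
Δm = 240.94190 − 239.0006 = 1.94130 u
Binding energy = Δm·c² = 1.94130 × 931.494 MeV/u = 1808.31 MeV
In joules: 1808.31 MeV × 1.602e-13 J/MeV = 2.8969e-10 J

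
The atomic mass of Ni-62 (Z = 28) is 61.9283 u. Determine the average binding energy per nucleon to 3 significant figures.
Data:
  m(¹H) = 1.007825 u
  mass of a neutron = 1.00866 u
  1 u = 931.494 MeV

8.79 MeV/nucleon

Z = 28, so N = A − Z = 62 − 28 = 34.
Mass of separated nucleons = 28(1.007825) + 34(1.00866) = 28.219100 + 34.29444 = 62.513540 u
Mass defect Δm = 62.513540 − 61.9283 = 0.585240 u
E_B = 0.585240 × 931.494 = 545.148 MeV
Dividing by A = 62 gives 8.793 MeV per nucleon.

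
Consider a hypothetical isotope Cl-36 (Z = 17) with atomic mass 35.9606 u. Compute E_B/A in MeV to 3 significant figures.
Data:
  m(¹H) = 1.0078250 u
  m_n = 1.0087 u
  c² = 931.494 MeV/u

Σm = 17·m(¹H) + 19·m_n = 17.1330250 + 19.1653 = 36.2983250 u
The mass defect is 36.2983250 − 35.9606 = 0.3377250 u.
Converting to energy: 0.3377250 u × 931.494 MeV/u = 314.589 MeV
Per nucleon: 314.589 / 36 = 8.739 MeV

8.74 MeV/nucleon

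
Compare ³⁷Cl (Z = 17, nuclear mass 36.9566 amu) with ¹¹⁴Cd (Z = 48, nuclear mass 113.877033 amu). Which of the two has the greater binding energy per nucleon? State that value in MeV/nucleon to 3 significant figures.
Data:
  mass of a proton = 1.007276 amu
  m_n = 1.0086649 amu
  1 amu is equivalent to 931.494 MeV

³⁷Cl; 8.57 MeV/nucleon

³⁷Cl: Σm = 17(1.007276) + 20(1.0086649) = 37.2969900 amu; Δm = 0.3403900 amu; E_B = 317.07 MeV; E_B/A = 8.569 MeV
¹¹⁴Cd: Σm = 48(1.007276) + 66(1.0086649) = 114.9211314 amu; Δm = 1.0440984 amu; E_B = 972.57 MeV; E_B/A = 8.531 MeV
³⁷Cl has the higher binding energy per nucleon, so it is the more tightly bound nucleus.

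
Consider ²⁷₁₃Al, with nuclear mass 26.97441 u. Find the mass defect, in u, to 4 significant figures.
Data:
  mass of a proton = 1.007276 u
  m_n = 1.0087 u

Z = 13, so N = A − Z = 27 − 13 = 14.
Mass of separated nucleons = 13(1.007276) + 14(1.0087) = 13.094588 + 14.1218 = 27.216388 u
The mass defect is 27.216388 − 26.97441 = 0.241978 u.

0.2420 u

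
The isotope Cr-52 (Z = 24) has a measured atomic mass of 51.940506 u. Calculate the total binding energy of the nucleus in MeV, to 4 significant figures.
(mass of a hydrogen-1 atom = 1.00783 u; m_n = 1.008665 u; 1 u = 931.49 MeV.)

456.5 MeV

Total constituent mass: 24 × 1.00783 + 28 × 1.008665 = 52.430540 u
Mass defect Δm = 52.430540 − 51.940506 = 0.490034 u
Converting to energy: 0.490034 u × 931.49 MeV/u = 456.462 MeV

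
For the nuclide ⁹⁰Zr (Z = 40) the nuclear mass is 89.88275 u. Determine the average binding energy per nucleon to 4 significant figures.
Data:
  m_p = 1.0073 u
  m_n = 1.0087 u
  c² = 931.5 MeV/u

8.738 MeV/nucleon

Total constituent mass: 40 × 1.0073 + 50 × 1.0087 = 90.7270 u
Δm = 90.7270 − 89.88275 = 0.84425 u
Converting to energy: 0.84425 u × 931.5 MeV/u = 786.419 MeV
BE/A = 786.419 MeV / 90 = 8.738 MeV/nucleon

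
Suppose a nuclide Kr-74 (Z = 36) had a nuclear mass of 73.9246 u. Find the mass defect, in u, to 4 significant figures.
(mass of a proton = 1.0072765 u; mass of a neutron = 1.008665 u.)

0.6666 u

With 36 protons and 38 neutrons (A = 74):
Σm = 36·m_p + 38·m_n = 36.2619540 + 38.329270 = 74.5912240 u
The mass defect is 74.5912240 − 73.9246 = 0.6666240 u.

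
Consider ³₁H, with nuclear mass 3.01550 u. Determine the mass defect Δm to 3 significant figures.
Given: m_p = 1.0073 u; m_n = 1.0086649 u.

0.00913 u

Mass of separated nucleons = 1(1.0073) + 2(1.0086649) = 1.0073 + 2.0173298 = 3.0246298 u
Mass defect Δm = 3.0246298 − 3.01550 = 0.0091298 u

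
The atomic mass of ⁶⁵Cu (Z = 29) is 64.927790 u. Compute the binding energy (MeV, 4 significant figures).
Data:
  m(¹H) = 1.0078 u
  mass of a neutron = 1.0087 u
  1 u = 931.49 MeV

Total constituent mass: 29 × 1.0078 + 36 × 1.0087 = 65.5394 u
The mass defect is 65.5394 − 64.927790 = 0.611610 u.
E_B = 0.611610 × 931.49 = 569.709 MeV

569.7 MeV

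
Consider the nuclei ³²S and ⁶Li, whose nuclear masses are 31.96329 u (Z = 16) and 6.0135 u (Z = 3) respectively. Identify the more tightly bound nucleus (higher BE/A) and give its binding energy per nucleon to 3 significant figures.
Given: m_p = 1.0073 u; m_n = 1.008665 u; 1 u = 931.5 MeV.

³²S; 8.50 MeV/nucleon

³²S: Σm = 16(1.0073) + 16(1.008665) = 32.255440 u; Δm = 0.292150 u; E_B = 272.14 MeV; E_B/A = 8.504 MeV
⁶Li: Σm = 3(1.0073) + 3(1.008665) = 6.047895 u; Δm = 0.034395 u; E_B = 32.039 MeV; E_B/A = 5.340 MeV
³²S has the higher binding energy per nucleon, so it is the more tightly bound nucleus.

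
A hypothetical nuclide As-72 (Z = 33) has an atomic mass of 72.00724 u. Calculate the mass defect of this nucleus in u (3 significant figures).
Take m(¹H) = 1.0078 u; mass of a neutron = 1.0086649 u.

0.588 u

Σm = 33·m(¹H) + 39·m_n = 33.2574 + 39.3379311 = 72.5953311 u
Mass defect Δm = 72.5953311 − 72.00724 = 0.5880911 u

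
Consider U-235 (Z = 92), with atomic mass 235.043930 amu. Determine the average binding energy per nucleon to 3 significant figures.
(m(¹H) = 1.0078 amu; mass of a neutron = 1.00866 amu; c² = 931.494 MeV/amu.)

7.58 MeV/nucleon

With 92 protons and 143 neutrons (A = 235):
Mass of separated nucleons = 92(1.0078) + 143(1.00866) = 92.7176 + 144.23838 = 236.95598 amu
Δm = 236.95598 − 235.043930 = 1.912050 amu
Binding energy = Δm·c² = 1.912050 × 931.494 MeV/amu = 1781.06 MeV
Dividing by A = 235 gives 7.579 MeV per nucleon.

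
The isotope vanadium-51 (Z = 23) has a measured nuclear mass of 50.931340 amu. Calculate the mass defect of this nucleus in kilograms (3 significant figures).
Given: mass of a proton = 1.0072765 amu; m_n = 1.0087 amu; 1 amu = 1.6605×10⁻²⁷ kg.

7.96e-28 kg

The nucleus contains 23 protons and 51 − 23 = 28 neutrons.
Mass of separated nucleons = 23(1.0072765) + 28(1.0087) = 23.1673595 + 28.2436 = 51.4109595 amu
Δm = 51.4109595 − 50.931340 = 0.4796195 amu
In SI units: 0.4796195 amu × 1.6605×10⁻²⁷ kg/amu = 7.9641e-28 kg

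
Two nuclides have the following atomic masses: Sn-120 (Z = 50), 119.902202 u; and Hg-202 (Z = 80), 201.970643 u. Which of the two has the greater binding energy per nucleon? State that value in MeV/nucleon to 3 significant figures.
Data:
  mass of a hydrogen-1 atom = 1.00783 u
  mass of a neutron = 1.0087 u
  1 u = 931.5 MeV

Sn-120; 8.53 MeV/nucleon

Sn-120: Σm = 50(1.00783) + 70(1.0087) = 121.00050 u; Δm = 1.098298 u; E_B = 1023.1 MeV; E_B/A = 8.526 MeV
Hg-202: Σm = 80(1.00783) + 122(1.0087) = 203.68780 u; Δm = 1.717157 u; E_B = 1599.5 MeV; E_B/A = 7.918 MeV
Sn-120 has the higher binding energy per nucleon, so it is the more tightly bound nucleus.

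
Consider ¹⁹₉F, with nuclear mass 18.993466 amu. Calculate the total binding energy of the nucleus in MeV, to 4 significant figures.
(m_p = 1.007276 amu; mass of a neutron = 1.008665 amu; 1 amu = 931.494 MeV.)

Σm = 9·m_p + 10·m_n = 9.065484 + 10.086650 = 19.152134 amu
The mass defect is 19.152134 − 18.993466 = 0.158668 amu.
Binding energy = Δm·c² = 0.158668 × 931.494 MeV/amu = 147.798 MeV

147.8 MeV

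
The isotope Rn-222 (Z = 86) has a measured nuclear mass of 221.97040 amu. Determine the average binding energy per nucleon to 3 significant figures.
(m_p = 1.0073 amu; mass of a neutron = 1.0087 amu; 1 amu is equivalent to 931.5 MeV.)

With 86 protons and 136 neutrons (A = 222):
Total constituent mass: 86 × 1.0073 + 136 × 1.0087 = 223.8110 amu
The mass defect is 223.8110 − 221.97040 = 1.84060 amu.
Converting to energy: 1.84060 amu × 931.5 MeV/amu = 1714.52 MeV
Dividing by A = 222 gives 7.723 MeV per nucleon.

7.72 MeV/nucleon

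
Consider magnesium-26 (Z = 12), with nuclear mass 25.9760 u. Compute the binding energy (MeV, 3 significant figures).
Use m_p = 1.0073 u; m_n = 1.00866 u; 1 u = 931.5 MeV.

Mass of separated nucleons = 12(1.0073) + 14(1.00866) = 12.0876 + 14.12124 = 26.20884 u
Mass defect Δm = 26.20884 − 25.9760 = 0.23284 u
E_B = 0.23284 × 931.5 = 216.890 MeV

217 MeV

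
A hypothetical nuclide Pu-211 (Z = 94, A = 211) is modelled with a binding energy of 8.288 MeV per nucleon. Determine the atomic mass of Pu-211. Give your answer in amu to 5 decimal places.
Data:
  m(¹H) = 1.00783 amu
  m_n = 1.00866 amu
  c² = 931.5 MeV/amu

Total binding energy = 211 × 8.288 = 1748.768 MeV
Mass defect = 1748.768 MeV / (931.5 MeV/amu) = 1.8773677 amu
Constituent mass = 94(1.00783) + 117(1.00866) = 212.74924 amu
Atomic mass = 212.74924 − 1.8773677 = 210.8718723 amu ≈ 210.87187 amu (to 5 decimal places)

210.87187 amu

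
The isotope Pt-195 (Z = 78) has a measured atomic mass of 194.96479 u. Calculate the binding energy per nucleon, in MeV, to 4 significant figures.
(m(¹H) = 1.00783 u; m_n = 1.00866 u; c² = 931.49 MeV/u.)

7.926 MeV/nucleon

With 78 protons and 117 neutrons (A = 195):
Mass of separated nucleons = 78(1.00783) + 117(1.00866) = 78.61074 + 118.01322 = 196.62396 u
Mass defect Δm = 196.62396 − 194.96479 = 1.65917 u
Binding energy = Δm·c² = 1.65917 × 931.49 MeV/u = 1545.50 MeV
BE/A = 1545.50 MeV / 195 = 7.926 MeV/nucleon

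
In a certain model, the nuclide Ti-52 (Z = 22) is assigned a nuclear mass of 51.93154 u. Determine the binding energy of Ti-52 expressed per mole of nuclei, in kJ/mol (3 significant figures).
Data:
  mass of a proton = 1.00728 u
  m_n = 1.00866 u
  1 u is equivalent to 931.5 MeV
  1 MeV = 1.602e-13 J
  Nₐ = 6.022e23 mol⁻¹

Z = 22, so N = A − Z = 52 − 22 = 30.
Σm = 22·m_p + 30·m_n = 22.16016 + 30.25980 = 52.41996 u
Δm = 52.41996 − 51.93154 = 0.48842 u
Converting to energy: 0.48842 u × 931.5 MeV/u = 454.963 MeV
Per nucleus in joules: 454.963 MeV × 1.602e-13 J/MeV = 7.2885e-11 J
Per mole: 7.2885e-11 J × 6.022e23 mol⁻¹ = 4.3891e+13 J/mol

4.39e+10 kJ/mol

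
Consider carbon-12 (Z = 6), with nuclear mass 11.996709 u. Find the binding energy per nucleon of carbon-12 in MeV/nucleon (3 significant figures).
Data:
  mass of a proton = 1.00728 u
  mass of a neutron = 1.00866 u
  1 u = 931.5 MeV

7.68 MeV/nucleon

The nucleus contains 6 protons and 12 − 6 = 6 neutrons.
Mass of separated nucleons = 6(1.00728) + 6(1.00866) = 6.04368 + 6.05196 = 12.09564 u
The mass defect is 12.09564 − 11.996709 = 0.098931 u.
E_B = 0.098931 × 931.5 = 92.1542 MeV
BE/A = 92.1542 MeV / 12 = 7.680 MeV/nucleon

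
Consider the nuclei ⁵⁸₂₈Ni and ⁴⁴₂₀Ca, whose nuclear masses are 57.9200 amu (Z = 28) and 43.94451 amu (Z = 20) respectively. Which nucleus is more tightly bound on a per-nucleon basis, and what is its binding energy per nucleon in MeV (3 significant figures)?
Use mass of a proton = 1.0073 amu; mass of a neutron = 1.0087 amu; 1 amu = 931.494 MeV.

⁵⁸₂₈Ni; 8.76 MeV/nucleon

⁵⁸₂₈Ni: Σm = 28(1.0073) + 30(1.0087) = 58.4654 amu; Δm = 0.5454 amu; E_B = 508.04 MeV; E_B/A = 8.759 MeV
⁴⁴₂₀Ca: Σm = 20(1.0073) + 24(1.0087) = 44.3548 amu; Δm = 0.41029 amu; E_B = 382.18 MeV; E_B/A = 8.686 MeV
⁵⁸₂₈Ni has the higher binding energy per nucleon, so it is the more tightly bound nucleus.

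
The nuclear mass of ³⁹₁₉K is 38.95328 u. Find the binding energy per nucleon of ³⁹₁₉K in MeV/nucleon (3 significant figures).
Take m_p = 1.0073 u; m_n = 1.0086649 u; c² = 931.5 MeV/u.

8.57 MeV/nucleon

The nucleus contains 19 protons and 39 − 19 = 20 neutrons.
Total constituent mass: 19 × 1.0073 + 20 × 1.0086649 = 39.3119980 u
Mass defect Δm = 39.3119980 − 38.95328 = 0.3587180 u
E_B = 0.3587180 × 931.5 = 334.146 MeV
Dividing by A = 39 gives 8.568 MeV per nucleon.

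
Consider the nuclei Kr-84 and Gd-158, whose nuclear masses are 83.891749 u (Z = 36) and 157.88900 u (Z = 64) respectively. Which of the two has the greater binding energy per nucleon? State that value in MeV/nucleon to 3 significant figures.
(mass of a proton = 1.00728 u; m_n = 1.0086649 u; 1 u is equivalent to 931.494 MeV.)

Kr-84; 8.72 MeV/nucleon

Kr-84: Σm = 36(1.00728) + 48(1.0086649) = 84.6779952 u; Δm = 0.7862462 u; E_B = 732.38 MeV; E_B/A = 8.719 MeV
Gd-158: Σm = 64(1.00728) + 94(1.0086649) = 159.2804206 u; Δm = 1.3914206 u; E_B = 1296.1 MeV; E_B/A = 8.203 MeV
Kr-84 has the higher binding energy per nucleon, so it is the more tightly bound nucleus.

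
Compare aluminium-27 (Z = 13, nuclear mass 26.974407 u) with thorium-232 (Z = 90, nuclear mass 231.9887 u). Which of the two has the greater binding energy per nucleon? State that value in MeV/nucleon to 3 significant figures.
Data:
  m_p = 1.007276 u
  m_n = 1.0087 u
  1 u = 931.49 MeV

aluminium-27: Σm = 13(1.007276) + 14(1.0087) = 27.216388 u; Δm = 0.241981 u; E_B = 225.40 MeV; E_B/A = 8.348 MeV
thorium-232: Σm = 90(1.007276) + 142(1.0087) = 233.890240 u; Δm = 1.901540 u; E_B = 1771.27 MeV; E_B/A = 7.6348 MeV
aluminium-27 has the higher binding energy per nucleon, so it is the more tightly bound nucleus.

aluminium-27; 8.35 MeV/nucleon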